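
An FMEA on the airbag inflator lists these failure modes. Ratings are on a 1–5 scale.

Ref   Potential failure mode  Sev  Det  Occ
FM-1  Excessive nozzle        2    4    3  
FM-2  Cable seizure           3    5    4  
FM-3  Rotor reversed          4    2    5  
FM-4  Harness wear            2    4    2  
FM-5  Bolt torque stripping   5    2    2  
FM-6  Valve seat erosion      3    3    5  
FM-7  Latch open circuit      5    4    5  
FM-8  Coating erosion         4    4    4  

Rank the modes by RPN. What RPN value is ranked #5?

RPN = Severity × Occurrence × Detection:
  FM-1: 2 × 3 × 4 = 24
  FM-2: 3 × 4 × 5 = 60
  FM-3: 4 × 5 × 2 = 40
  FM-4: 2 × 2 × 4 = 16
  FM-5: 5 × 2 × 2 = 20
  FM-6: 3 × 5 × 3 = 45
  FM-7: 5 × 5 × 4 = 100
  FM-8: 4 × 4 × 4 = 64
Sorted descending: 100, 64, 60, 45, 40, 24, 20, 16.
The fifth-highest RPN is 40 (FM-3).

40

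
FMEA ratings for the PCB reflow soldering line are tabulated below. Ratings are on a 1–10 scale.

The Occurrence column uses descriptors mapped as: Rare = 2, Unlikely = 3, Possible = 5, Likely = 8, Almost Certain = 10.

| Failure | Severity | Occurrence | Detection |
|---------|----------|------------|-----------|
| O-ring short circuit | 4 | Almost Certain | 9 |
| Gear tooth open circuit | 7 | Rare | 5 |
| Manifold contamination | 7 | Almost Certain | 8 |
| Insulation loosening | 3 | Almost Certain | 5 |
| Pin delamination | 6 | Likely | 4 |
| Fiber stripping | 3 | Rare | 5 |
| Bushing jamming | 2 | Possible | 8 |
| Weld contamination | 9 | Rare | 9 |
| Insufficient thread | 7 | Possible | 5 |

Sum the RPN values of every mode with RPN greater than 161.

RPN = Severity × Occurrence × Detection:
  O-ring short circuit: 4 × 10 × 9 = 360
  Gear tooth open circuit: 7 × 2 × 5 = 70
  Manifold contamination: 7 × 10 × 8 = 560
  Insulation loosening: 3 × 10 × 5 = 150
  Pin delamination: 6 × 8 × 4 = 192
  Fiber stripping: 3 × 2 × 5 = 30
  Bushing jamming: 2 × 5 × 8 = 80
  Weld contamination: 9 × 2 × 9 = 162
  Insufficient thread: 7 × 5 × 5 = 175
RPN > 161: O-ring short circuit (360), Manifold contamination (560), Pin delamination (192), Weld contamination (162), Insufficient thread (175).
Sum: 360 + 560 + 192 + 162 + 175 = 1449.

1449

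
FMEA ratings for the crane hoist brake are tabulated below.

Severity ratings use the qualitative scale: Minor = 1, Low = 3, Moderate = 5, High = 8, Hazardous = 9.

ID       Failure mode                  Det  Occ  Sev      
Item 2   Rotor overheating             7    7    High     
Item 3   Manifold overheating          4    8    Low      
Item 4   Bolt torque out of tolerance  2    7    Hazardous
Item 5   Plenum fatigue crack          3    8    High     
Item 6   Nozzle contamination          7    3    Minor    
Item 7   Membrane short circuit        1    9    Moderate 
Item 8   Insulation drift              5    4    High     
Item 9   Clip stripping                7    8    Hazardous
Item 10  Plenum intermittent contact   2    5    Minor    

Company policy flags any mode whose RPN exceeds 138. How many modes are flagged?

4

RPN = Severity × Occurrence × Detection:
  Item 2: 8 × 7 × 7 = 392
  Item 3: 3 × 8 × 4 = 96
  Item 4: 9 × 7 × 2 = 126
  Item 5: 8 × 8 × 3 = 192
  Item 6: 1 × 3 × 7 = 21
  Item 7: 5 × 9 × 1 = 45
  Item 8: 8 × 4 × 5 = 160
  Item 9: 9 × 8 × 7 = 504
  Item 10: 1 × 5 × 2 = 10
Modes with RPN > 138: Item 2 (392), Item 5 (192), Item 8 (160), Item 9 (504) → 4.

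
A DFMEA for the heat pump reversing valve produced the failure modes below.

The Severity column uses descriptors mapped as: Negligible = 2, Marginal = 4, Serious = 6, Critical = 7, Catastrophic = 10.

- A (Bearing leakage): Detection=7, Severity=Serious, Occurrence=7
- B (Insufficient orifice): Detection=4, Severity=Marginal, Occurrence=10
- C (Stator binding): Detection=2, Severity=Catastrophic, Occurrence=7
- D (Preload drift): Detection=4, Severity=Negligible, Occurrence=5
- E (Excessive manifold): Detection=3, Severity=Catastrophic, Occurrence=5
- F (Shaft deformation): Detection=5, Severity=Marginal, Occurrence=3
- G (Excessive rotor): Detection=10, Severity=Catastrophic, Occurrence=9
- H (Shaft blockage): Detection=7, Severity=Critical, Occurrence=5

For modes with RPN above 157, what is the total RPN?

1599

RPN = Severity × Occurrence × Detection:
  A: 6 × 7 × 7 = 294
  B: 4 × 10 × 4 = 160
  C: 10 × 7 × 2 = 140
  D: 2 × 5 × 4 = 40
  E: 10 × 5 × 3 = 150
  F: 4 × 3 × 5 = 60
  G: 10 × 9 × 10 = 900
  H: 7 × 5 × 7 = 245
RPN > 157: A (294), B (160), G (900), H (245).
Sum: 294 + 160 + 900 + 245 = 1599.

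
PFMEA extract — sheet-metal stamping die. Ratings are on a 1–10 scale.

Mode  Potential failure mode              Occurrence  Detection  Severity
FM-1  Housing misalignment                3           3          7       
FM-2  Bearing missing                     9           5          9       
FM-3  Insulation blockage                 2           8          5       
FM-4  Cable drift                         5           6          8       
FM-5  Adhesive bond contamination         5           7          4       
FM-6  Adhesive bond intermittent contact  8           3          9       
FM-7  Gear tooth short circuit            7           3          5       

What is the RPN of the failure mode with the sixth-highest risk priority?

80

RPN = Severity × Occurrence × Detection:
  FM-1: 7 × 3 × 3 = 63
  FM-2: 9 × 9 × 5 = 405
  FM-3: 5 × 2 × 8 = 80
  FM-4: 8 × 5 × 6 = 240
  FM-5: 4 × 5 × 7 = 140
  FM-6: 9 × 8 × 3 = 216
  FM-7: 5 × 7 × 3 = 105
Sorted descending: 405, 240, 216, 140, 105, 80, 63.
The sixth-highest RPN is 80 (FM-3).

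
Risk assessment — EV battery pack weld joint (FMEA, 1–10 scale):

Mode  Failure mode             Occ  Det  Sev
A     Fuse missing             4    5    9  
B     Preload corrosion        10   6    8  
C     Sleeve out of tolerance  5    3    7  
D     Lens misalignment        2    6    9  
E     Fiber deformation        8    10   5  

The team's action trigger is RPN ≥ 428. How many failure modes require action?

RPN = Severity × Occurrence × Detection:
  A: 9 × 4 × 5 = 180
  B: 8 × 10 × 6 = 480
  C: 7 × 5 × 3 = 105
  D: 9 × 2 × 6 = 108
  E: 5 × 8 × 10 = 400
Modes with RPN ≥ 428: B (480) → 1.

1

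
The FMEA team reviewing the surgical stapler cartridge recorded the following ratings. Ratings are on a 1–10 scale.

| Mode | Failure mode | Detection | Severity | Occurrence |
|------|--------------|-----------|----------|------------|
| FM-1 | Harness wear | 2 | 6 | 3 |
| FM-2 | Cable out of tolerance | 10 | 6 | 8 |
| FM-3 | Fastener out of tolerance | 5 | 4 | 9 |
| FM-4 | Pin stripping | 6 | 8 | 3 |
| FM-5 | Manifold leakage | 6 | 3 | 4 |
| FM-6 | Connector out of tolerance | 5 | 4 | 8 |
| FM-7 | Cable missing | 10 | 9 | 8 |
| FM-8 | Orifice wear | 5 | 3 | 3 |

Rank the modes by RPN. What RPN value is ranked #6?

72

RPN = Severity × Occurrence × Detection:
  FM-1: 6 × 3 × 2 = 36
  FM-2: 6 × 8 × 10 = 480
  FM-3: 4 × 9 × 5 = 180
  FM-4: 8 × 3 × 6 = 144
  FM-5: 3 × 4 × 6 = 72
  FM-6: 4 × 8 × 5 = 160
  FM-7: 9 × 8 × 10 = 720
  FM-8: 3 × 3 × 5 = 45
Sorted descending: 720, 480, 180, 160, 144, 72, 45, 36.
The sixth-highest RPN is 72 (FM-5).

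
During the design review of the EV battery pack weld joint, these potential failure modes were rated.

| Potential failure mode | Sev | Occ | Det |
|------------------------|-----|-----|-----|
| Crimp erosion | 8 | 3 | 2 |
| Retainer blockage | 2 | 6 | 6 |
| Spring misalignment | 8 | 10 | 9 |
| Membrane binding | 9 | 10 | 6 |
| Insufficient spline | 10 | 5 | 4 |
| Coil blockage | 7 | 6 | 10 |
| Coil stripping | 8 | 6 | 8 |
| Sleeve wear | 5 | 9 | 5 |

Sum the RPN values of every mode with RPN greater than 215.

RPN = Severity × Occurrence × Detection:
  Crimp erosion: 8 × 3 × 2 = 48
  Retainer blockage: 2 × 6 × 6 = 72
  Spring misalignment: 8 × 10 × 9 = 720
  Membrane binding: 9 × 10 × 6 = 540
  Insufficient spline: 10 × 5 × 4 = 200
  Coil blockage: 7 × 6 × 10 = 420
  Coil stripping: 8 × 6 × 8 = 384
  Sleeve wear: 5 × 9 × 5 = 225
RPN > 215: Spring misalignment (720), Membrane binding (540), Coil blockage (420), Coil stripping (384), Sleeve wear (225).
Sum: 720 + 540 + 420 + 384 + 225 = 2289.

2289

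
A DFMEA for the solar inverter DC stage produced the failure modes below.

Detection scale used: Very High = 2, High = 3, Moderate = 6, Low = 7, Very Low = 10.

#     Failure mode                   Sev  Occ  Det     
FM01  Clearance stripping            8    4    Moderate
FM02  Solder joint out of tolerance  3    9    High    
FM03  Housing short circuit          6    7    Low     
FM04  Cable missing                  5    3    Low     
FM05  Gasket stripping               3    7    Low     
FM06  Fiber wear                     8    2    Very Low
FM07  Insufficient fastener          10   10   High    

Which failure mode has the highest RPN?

FM07

RPN = Severity × Occurrence × Detection:
  FM01: 8 × 4 × 6 = 192
  FM02: 3 × 9 × 3 = 81
  FM03: 6 × 7 × 7 = 294
  FM04: 5 × 3 × 7 = 105
  FM05: 3 × 7 × 7 = 147
  FM06: 8 × 2 × 10 = 160
  FM07: 10 × 10 × 3 = 300
Highest RPN is 300 → FM07.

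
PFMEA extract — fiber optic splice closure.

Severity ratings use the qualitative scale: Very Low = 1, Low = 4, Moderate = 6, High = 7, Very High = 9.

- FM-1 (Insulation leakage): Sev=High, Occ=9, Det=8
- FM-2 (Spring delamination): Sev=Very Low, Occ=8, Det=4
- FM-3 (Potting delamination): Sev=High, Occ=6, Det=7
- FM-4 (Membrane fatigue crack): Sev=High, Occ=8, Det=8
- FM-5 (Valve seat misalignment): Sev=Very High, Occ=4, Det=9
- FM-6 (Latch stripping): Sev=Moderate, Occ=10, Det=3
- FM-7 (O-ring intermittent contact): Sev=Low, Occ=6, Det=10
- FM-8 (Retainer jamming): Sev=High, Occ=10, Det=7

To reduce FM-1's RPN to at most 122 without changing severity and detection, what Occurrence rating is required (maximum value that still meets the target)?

2

FM-1: S=7, O=9, D=8 → current RPN = 504.
Fixed product = 56. Need 56 × O ≤ 122, so O ≤ 122/56 = 2.18.
Maximum integer Occurrence rating = 2 (gives RPN 112; O=3 would give 168 > 122).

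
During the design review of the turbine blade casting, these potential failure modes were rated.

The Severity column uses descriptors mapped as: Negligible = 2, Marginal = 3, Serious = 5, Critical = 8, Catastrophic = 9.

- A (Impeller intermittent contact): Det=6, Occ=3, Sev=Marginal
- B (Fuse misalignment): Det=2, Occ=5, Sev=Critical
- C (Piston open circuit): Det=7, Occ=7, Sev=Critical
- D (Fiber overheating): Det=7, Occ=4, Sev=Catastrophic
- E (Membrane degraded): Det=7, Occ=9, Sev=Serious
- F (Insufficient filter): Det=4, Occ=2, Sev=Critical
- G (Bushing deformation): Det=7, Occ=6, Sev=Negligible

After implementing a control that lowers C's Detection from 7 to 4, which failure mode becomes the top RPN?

E

RPN = Severity × Occurrence × Detection:
  A: 3 × 3 × 6 = 54
  B: 8 × 5 × 2 = 80
  C: 8 × 7 × 7 = 392
  D: 9 × 4 × 7 = 252
  E: 5 × 9 × 7 = 315
  F: 8 × 2 × 4 = 64
  G: 2 × 6 × 7 = 84
After action: C → 8 × 7 × 4 = 224.
Revised RPNs: E=315, D=252, C=224, G=84, B=80, F=64, A=54.
Highest is now E (315).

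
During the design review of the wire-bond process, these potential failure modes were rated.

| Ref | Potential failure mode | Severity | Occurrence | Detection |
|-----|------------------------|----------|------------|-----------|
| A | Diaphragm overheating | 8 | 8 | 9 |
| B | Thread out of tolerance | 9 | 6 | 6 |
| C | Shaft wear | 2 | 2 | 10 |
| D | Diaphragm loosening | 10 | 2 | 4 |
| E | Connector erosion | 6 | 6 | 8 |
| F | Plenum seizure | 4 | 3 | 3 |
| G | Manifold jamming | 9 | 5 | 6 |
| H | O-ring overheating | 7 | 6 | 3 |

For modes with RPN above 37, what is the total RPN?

1704

RPN = Severity × Occurrence × Detection:
  A: 8 × 8 × 9 = 576
  B: 9 × 6 × 6 = 324
  C: 2 × 2 × 10 = 40
  D: 10 × 2 × 4 = 80
  E: 6 × 6 × 8 = 288
  F: 4 × 3 × 3 = 36
  G: 9 × 5 × 6 = 270
  H: 7 × 6 × 3 = 126
RPN > 37: A (576), B (324), C (40), D (80), E (288), G (270), H (126).
Sum: 576 + 324 + 40 + 80 + 288 + 270 + 126 = 1704.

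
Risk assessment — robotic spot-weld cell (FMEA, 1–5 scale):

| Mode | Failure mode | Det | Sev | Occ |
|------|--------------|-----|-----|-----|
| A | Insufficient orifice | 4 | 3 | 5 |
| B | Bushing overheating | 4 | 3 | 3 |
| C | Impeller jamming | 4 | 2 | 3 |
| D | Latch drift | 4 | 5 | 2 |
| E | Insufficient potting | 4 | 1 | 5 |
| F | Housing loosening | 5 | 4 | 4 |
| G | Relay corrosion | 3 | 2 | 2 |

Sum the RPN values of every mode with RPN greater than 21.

RPN = Severity × Occurrence × Detection:
  A: 3 × 5 × 4 = 60
  B: 3 × 3 × 4 = 36
  C: 2 × 3 × 4 = 24
  D: 5 × 2 × 4 = 40
  E: 1 × 5 × 4 = 20
  F: 4 × 4 × 5 = 80
  G: 2 × 2 × 3 = 12
RPN > 21: A (60), B (36), C (24), D (40), F (80).
Sum: 60 + 36 + 24 + 40 + 80 = 240.

240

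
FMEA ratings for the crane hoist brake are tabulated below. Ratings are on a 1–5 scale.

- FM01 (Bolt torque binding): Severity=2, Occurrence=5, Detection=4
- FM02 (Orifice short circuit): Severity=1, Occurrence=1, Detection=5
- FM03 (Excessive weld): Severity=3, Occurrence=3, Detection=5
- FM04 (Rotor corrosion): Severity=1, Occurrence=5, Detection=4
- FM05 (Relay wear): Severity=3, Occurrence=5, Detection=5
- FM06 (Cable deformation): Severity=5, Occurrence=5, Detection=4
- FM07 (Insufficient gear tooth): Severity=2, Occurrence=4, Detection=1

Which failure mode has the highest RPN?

FM06

RPN = Severity × Occurrence × Detection:
  FM01: 2 × 5 × 4 = 40
  FM02: 1 × 1 × 5 = 5
  FM03: 3 × 3 × 5 = 45
  FM04: 1 × 5 × 4 = 20
  FM05: 3 × 5 × 5 = 75
  FM06: 5 × 5 × 4 = 100
  FM07: 2 × 4 × 1 = 8
Highest RPN is 100 → FM06.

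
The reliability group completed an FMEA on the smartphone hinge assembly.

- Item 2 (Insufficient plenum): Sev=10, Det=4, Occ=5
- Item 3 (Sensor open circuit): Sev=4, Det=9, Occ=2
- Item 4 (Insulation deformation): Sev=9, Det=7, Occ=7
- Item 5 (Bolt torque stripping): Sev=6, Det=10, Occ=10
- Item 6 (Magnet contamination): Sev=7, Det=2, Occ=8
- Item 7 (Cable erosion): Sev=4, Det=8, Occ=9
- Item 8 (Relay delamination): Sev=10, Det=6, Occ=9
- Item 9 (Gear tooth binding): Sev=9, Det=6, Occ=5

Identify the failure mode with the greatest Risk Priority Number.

Item 5

RPN = Severity × Occurrence × Detection:
  Item 2: 10 × 5 × 4 = 200
  Item 3: 4 × 2 × 9 = 72
  Item 4: 9 × 7 × 7 = 441
  Item 5: 6 × 10 × 10 = 600
  Item 6: 7 × 8 × 2 = 112
  Item 7: 4 × 9 × 8 = 288
  Item 8: 10 × 9 × 6 = 540
  Item 9: 9 × 5 × 6 = 270
Highest RPN is 600 → Item 5.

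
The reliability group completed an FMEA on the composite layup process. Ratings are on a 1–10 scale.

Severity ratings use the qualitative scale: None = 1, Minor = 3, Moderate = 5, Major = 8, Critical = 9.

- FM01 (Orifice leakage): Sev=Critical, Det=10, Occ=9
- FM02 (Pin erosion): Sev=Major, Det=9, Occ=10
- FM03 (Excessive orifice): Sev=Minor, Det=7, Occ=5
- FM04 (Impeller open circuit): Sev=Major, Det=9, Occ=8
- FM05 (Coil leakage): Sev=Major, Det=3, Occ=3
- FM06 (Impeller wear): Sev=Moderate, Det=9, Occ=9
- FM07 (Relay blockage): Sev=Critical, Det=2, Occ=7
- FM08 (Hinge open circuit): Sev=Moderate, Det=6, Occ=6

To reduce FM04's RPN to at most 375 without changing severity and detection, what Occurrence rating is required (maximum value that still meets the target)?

FM04: S=8, O=8, D=9 → current RPN = 576.
Fixed product = 72. Need 72 × O ≤ 375, so O ≤ 375/72 = 5.21.
Maximum integer Occurrence rating = 5 (gives RPN 360; O=6 would give 432 > 375).

5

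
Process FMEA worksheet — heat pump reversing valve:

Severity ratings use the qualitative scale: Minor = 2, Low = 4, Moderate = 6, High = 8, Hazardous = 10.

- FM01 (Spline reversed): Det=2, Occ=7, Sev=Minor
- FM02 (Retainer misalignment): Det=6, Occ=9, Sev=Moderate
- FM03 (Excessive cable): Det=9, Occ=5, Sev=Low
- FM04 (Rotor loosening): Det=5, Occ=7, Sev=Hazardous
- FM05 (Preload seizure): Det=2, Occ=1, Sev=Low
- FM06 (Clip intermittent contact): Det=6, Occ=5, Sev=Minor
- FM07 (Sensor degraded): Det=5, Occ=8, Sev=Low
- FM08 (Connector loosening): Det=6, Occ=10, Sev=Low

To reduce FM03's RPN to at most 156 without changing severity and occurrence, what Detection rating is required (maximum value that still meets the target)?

FM03: S=4, O=5, D=9 → current RPN = 180.
Fixed product = 20. Need 20 × D ≤ 156, so D ≤ 156/20 = 7.80.
Maximum integer Detection rating = 7 (gives RPN 140; D=8 would give 160 > 156).

7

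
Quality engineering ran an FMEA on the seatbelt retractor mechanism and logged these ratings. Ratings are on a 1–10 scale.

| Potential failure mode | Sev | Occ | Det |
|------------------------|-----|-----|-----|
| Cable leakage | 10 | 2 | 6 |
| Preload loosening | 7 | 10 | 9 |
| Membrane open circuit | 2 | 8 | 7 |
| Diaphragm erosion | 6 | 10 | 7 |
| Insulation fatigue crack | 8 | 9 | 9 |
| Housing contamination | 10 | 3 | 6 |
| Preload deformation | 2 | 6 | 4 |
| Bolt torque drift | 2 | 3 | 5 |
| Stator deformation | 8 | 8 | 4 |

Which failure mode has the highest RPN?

RPN = Severity × Occurrence × Detection:
  Cable leakage: 10 × 2 × 6 = 120
  Preload loosening: 7 × 10 × 9 = 630
  Membrane open circuit: 2 × 8 × 7 = 112
  Diaphragm erosion: 6 × 10 × 7 = 420
  Insulation fatigue crack: 8 × 9 × 9 = 648
  Housing contamination: 10 × 3 × 6 = 180
  Preload deformation: 2 × 6 × 4 = 48
  Bolt torque drift: 2 × 3 × 5 = 30
  Stator deformation: 8 × 8 × 4 = 256
Highest RPN is 648 → Insulation fatigue crack.

Insulation fatigue crack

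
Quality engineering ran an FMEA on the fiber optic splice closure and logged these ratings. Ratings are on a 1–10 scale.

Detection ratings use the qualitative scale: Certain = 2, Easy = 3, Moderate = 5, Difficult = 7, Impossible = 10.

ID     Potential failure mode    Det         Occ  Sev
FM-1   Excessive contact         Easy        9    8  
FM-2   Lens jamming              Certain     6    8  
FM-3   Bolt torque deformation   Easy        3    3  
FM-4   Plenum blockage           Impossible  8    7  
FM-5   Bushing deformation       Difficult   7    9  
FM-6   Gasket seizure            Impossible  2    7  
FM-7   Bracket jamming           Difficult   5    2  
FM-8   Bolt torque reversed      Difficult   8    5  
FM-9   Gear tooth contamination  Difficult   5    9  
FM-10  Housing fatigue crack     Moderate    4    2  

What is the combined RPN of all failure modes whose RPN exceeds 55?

2118

RPN = Severity × Occurrence × Detection:
  FM-1: 8 × 9 × 3 = 216
  FM-2: 8 × 6 × 2 = 96
  FM-3: 3 × 3 × 3 = 27
  FM-4: 7 × 8 × 10 = 560
  FM-5: 9 × 7 × 7 = 441
  FM-6: 7 × 2 × 10 = 140
  FM-7: 2 × 5 × 7 = 70
  FM-8: 5 × 8 × 7 = 280
  FM-9: 9 × 5 × 7 = 315
  FM-10: 2 × 4 × 5 = 40
RPN > 55: FM-1 (216), FM-2 (96), FM-4 (560), FM-5 (441), FM-6 (140), FM-7 (70), FM-8 (280), FM-9 (315).
Sum: 216 + 96 + 560 + 441 + 140 + 70 + 280 + 315 = 2118.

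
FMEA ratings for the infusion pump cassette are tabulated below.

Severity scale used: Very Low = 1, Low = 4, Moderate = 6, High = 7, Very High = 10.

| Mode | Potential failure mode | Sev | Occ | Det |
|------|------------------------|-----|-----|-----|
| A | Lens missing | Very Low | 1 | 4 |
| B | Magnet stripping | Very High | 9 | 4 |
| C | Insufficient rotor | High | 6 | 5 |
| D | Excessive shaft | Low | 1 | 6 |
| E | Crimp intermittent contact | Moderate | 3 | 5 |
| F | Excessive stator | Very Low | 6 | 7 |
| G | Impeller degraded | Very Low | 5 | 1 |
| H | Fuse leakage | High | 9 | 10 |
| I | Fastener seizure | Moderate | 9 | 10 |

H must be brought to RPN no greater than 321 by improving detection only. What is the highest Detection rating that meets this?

H: S=7, O=9, D=10 → current RPN = 630.
Fixed product = 63. Need 63 × D ≤ 321, so D ≤ 321/63 = 5.10.
Maximum integer Detection rating = 5 (gives RPN 315; D=6 would give 378 > 321).

5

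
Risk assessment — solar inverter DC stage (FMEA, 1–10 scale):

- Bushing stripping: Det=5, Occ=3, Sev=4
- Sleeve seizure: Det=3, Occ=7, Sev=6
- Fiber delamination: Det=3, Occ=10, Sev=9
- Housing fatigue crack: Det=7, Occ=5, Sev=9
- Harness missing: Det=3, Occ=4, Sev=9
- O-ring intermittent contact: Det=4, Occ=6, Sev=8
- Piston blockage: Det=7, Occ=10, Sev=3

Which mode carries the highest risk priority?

Housing fatigue crack

RPN = Severity × Occurrence × Detection:
  Bushing stripping: 4 × 3 × 5 = 60
  Sleeve seizure: 6 × 7 × 3 = 126
  Fiber delamination: 9 × 10 × 3 = 270
  Housing fatigue crack: 9 × 5 × 7 = 315
  Harness missing: 9 × 4 × 3 = 108
  O-ring intermittent contact: 8 × 6 × 4 = 192
  Piston blockage: 3 × 10 × 7 = 210
Highest RPN is 315 → Housing fatigue crack.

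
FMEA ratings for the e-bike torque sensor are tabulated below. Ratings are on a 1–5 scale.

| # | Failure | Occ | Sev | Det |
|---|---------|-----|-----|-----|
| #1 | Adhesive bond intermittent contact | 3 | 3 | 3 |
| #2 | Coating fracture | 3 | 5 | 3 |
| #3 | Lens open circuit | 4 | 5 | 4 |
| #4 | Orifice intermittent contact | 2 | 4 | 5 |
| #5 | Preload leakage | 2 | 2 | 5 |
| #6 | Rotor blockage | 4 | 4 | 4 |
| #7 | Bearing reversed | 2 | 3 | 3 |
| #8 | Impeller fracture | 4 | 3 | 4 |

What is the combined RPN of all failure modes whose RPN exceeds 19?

324

RPN = Severity × Occurrence × Detection:
  #1: 3 × 3 × 3 = 27
  #2: 5 × 3 × 3 = 45
  #3: 5 × 4 × 4 = 80
  #4: 4 × 2 × 5 = 40
  #5: 2 × 2 × 5 = 20
  #6: 4 × 4 × 4 = 64
  #7: 3 × 2 × 3 = 18
  #8: 3 × 4 × 4 = 48
RPN > 19: #1 (27), #2 (45), #3 (80), #4 (40), #5 (20), #6 (64), #8 (48).
Sum: 27 + 45 + 80 + 40 + 20 + 64 + 48 = 324.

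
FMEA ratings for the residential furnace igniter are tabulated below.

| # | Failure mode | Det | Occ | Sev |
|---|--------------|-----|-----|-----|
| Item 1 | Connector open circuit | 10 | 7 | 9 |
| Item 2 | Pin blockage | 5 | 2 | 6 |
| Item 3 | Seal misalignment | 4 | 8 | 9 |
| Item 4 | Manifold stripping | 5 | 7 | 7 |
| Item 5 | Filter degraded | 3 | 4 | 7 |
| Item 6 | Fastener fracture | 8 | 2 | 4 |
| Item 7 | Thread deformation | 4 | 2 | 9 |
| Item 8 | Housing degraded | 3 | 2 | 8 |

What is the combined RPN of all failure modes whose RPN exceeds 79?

1247

RPN = Severity × Occurrence × Detection:
  Item 1: 9 × 7 × 10 = 630
  Item 2: 6 × 2 × 5 = 60
  Item 3: 9 × 8 × 4 = 288
  Item 4: 7 × 7 × 5 = 245
  Item 5: 7 × 4 × 3 = 84
  Item 6: 4 × 2 × 8 = 64
  Item 7: 9 × 2 × 4 = 72
  Item 8: 8 × 2 × 3 = 48
RPN > 79: Item 1 (630), Item 3 (288), Item 4 (245), Item 5 (84).
Sum: 630 + 288 + 245 + 84 = 1247.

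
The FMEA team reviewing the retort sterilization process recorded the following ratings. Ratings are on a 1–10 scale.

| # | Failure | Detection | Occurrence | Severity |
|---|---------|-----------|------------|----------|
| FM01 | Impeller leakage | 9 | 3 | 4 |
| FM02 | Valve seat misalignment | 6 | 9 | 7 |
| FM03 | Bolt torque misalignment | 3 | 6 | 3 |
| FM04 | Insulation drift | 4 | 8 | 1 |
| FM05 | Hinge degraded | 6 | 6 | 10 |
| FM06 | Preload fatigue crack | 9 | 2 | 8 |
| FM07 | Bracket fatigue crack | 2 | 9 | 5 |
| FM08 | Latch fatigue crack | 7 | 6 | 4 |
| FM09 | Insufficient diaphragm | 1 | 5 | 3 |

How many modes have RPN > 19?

8

RPN = Severity × Occurrence × Detection:
  FM01: 4 × 3 × 9 = 108
  FM02: 7 × 9 × 6 = 378
  FM03: 3 × 6 × 3 = 54
  FM04: 1 × 8 × 4 = 32
  FM05: 10 × 6 × 6 = 360
  FM06: 8 × 2 × 9 = 144
  FM07: 5 × 9 × 2 = 90
  FM08: 4 × 6 × 7 = 168
  FM09: 3 × 5 × 1 = 15
Modes with RPN > 19: FM01 (108), FM02 (378), FM03 (54), FM04 (32), FM05 (360), FM06 (144), FM07 (90), FM08 (168) → 8.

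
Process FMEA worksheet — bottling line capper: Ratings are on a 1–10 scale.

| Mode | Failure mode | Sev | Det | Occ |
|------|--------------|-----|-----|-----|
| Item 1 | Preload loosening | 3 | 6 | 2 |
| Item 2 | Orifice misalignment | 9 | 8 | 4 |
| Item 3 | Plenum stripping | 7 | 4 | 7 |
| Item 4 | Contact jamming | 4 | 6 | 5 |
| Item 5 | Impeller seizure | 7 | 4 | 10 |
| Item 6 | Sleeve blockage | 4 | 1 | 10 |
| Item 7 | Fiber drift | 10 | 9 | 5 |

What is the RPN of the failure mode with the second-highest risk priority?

RPN = Severity × Occurrence × Detection:
  Item 1: 3 × 2 × 6 = 36
  Item 2: 9 × 4 × 8 = 288
  Item 3: 7 × 7 × 4 = 196
  Item 4: 4 × 5 × 6 = 120
  Item 5: 7 × 10 × 4 = 280
  Item 6: 4 × 10 × 1 = 40
  Item 7: 10 × 5 × 9 = 450
Sorted descending: 450, 288, 280, 196, 120, 40, 36.
The second-highest RPN is 288 (Item 2).

288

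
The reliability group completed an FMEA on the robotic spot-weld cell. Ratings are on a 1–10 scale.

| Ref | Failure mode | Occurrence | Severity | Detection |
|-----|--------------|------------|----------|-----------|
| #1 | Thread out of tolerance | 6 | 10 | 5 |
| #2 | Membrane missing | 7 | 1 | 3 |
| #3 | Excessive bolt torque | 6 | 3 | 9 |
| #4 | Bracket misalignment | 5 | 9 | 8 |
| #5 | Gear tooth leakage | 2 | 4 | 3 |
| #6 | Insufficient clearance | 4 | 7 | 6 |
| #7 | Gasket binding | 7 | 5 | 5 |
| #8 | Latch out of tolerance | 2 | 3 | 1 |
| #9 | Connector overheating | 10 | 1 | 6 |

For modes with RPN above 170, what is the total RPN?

835

RPN = Severity × Occurrence × Detection:
  #1: 10 × 6 × 5 = 300
  #2: 1 × 7 × 3 = 21
  #3: 3 × 6 × 9 = 162
  #4: 9 × 5 × 8 = 360
  #5: 4 × 2 × 3 = 24
  #6: 7 × 4 × 6 = 168
  #7: 5 × 7 × 5 = 175
  #8: 3 × 2 × 1 = 6
  #9: 1 × 10 × 6 = 60
RPN > 170: #1 (300), #4 (360), #7 (175).
Sum: 300 + 360 + 175 = 835.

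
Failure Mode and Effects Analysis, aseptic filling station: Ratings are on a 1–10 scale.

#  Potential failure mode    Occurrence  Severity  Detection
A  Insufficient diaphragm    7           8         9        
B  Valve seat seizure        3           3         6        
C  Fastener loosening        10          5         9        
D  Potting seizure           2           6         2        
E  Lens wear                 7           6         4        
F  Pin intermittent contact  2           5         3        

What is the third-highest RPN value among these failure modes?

RPN = Severity × Occurrence × Detection:
  A: 8 × 7 × 9 = 504
  B: 3 × 3 × 6 = 54
  C: 5 × 10 × 9 = 450
  D: 6 × 2 × 2 = 24
  E: 6 × 7 × 4 = 168
  F: 5 × 2 × 3 = 30
Sorted descending: 504, 450, 168, 54, 30, 24.
The third-highest RPN is 168 (E).

168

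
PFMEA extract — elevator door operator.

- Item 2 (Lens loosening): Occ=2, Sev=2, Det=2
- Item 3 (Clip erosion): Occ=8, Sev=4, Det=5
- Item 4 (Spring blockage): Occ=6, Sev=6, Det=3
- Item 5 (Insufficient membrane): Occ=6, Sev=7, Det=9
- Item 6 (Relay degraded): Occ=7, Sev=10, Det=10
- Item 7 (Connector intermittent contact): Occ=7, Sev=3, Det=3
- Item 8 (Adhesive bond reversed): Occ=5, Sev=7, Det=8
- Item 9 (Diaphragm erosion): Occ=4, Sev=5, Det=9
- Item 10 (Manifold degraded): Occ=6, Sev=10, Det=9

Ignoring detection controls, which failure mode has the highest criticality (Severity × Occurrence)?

Item 6

Criticality = Severity × Occurrence:
  Item 2: 2 × 2 = 4
  Item 3: 4 × 8 = 32
  Item 4: 6 × 6 = 36
  Item 5: 7 × 6 = 42
  Item 6: 10 × 7 = 70
  Item 7: 3 × 7 = 21
  Item 8: 7 × 5 = 35
  Item 9: 5 × 4 = 20
  Item 10: 10 × 6 = 60
Highest criticality is 70 → Item 6.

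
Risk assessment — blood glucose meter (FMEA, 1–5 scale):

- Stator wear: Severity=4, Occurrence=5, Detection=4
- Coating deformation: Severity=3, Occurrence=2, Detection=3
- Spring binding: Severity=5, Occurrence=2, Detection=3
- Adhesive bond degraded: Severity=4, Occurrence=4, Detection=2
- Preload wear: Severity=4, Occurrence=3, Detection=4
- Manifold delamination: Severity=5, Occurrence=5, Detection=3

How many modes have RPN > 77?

1

RPN = Severity × Occurrence × Detection:
  Stator wear: 4 × 5 × 4 = 80
  Coating deformation: 3 × 2 × 3 = 18
  Spring binding: 5 × 2 × 3 = 30
  Adhesive bond degraded: 4 × 4 × 2 = 32
  Preload wear: 4 × 3 × 4 = 48
  Manifold delamination: 5 × 5 × 3 = 75
Modes with RPN > 77: Stator wear (80) → 1.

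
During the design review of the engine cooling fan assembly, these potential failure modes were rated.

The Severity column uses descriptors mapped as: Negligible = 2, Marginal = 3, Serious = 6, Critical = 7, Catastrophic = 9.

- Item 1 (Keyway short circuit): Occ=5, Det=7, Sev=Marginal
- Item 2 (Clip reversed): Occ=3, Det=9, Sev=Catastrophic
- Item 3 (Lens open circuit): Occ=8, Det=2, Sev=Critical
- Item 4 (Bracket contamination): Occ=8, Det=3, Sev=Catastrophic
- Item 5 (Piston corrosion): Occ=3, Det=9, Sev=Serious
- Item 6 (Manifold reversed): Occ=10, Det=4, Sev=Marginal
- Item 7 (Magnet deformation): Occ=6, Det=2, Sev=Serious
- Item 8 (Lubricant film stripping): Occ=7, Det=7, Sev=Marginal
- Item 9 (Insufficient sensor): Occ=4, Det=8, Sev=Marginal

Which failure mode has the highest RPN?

Item 2

RPN = Severity × Occurrence × Detection:
  Item 1: 3 × 5 × 7 = 105
  Item 2: 9 × 3 × 9 = 243
  Item 3: 7 × 8 × 2 = 112
  Item 4: 9 × 8 × 3 = 216
  Item 5: 6 × 3 × 9 = 162
  Item 6: 3 × 10 × 4 = 120
  Item 7: 6 × 6 × 2 = 72
  Item 8: 3 × 7 × 7 = 147
  Item 9: 3 × 4 × 8 = 96
Highest RPN is 243 → Item 2.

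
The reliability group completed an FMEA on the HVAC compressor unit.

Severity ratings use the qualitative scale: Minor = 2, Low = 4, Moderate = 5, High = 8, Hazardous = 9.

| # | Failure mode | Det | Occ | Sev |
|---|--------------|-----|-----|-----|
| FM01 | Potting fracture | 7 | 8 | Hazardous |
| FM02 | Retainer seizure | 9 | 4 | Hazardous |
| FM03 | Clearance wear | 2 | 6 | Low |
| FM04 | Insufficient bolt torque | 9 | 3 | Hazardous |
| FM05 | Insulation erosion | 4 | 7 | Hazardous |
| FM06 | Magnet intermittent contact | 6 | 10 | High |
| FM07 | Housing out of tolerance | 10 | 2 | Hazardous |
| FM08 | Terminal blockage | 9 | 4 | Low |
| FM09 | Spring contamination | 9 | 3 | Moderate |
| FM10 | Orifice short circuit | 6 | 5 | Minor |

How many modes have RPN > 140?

RPN = Severity × Occurrence × Detection:
  FM01: 9 × 8 × 7 = 504
  FM02: 9 × 4 × 9 = 324
  FM03: 4 × 6 × 2 = 48
  FM04: 9 × 3 × 9 = 243
  FM05: 9 × 7 × 4 = 252
  FM06: 8 × 10 × 6 = 480
  FM07: 9 × 2 × 10 = 180
  FM08: 4 × 4 × 9 = 144
  FM09: 5 × 3 × 9 = 135
  FM10: 2 × 5 × 6 = 60
Modes with RPN > 140: FM01 (504), FM02 (324), FM04 (243), FM05 (252), FM06 (480), FM07 (180), FM08 (144) → 7.

7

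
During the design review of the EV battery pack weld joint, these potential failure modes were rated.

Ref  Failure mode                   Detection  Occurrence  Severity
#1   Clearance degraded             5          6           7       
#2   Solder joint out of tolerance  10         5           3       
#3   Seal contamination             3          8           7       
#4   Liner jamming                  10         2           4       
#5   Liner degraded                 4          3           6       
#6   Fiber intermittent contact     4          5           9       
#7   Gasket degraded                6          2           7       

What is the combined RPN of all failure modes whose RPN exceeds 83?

792

RPN = Severity × Occurrence × Detection:
  #1: 7 × 6 × 5 = 210
  #2: 3 × 5 × 10 = 150
  #3: 7 × 8 × 3 = 168
  #4: 4 × 2 × 10 = 80
  #5: 6 × 3 × 4 = 72
  #6: 9 × 5 × 4 = 180
  #7: 7 × 2 × 6 = 84
RPN > 83: #1 (210), #2 (150), #3 (168), #6 (180), #7 (84).
Sum: 210 + 150 + 168 + 180 + 84 = 792.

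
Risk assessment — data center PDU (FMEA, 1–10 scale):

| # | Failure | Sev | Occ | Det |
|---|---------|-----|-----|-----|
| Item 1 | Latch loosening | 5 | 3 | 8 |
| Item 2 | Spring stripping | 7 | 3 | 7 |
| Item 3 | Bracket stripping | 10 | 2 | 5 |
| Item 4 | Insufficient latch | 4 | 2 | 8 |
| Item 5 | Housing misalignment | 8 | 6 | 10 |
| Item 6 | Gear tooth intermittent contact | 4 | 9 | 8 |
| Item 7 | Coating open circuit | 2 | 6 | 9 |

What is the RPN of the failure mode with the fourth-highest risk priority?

RPN = Severity × Occurrence × Detection:
  Item 1: 5 × 3 × 8 = 120
  Item 2: 7 × 3 × 7 = 147
  Item 3: 10 × 2 × 5 = 100
  Item 4: 4 × 2 × 8 = 64
  Item 5: 8 × 6 × 10 = 480
  Item 6: 4 × 9 × 8 = 288
  Item 7: 2 × 6 × 9 = 108
Sorted descending: 480, 288, 147, 120, 108, 100, 64.
The fourth-highest RPN is 120 (Item 1).

120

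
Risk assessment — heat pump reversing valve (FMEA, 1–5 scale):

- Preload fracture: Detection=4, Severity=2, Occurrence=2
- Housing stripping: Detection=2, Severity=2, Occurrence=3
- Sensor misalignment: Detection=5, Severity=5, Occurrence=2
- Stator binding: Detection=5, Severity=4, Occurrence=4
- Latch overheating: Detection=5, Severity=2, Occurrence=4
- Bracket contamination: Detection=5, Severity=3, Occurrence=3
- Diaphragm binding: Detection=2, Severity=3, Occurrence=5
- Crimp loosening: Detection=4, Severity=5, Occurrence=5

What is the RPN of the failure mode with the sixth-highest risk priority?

RPN = Severity × Occurrence × Detection:
  Preload fracture: 2 × 2 × 4 = 16
  Housing stripping: 2 × 3 × 2 = 12
  Sensor misalignment: 5 × 2 × 5 = 50
  Stator binding: 4 × 4 × 5 = 80
  Latch overheating: 2 × 4 × 5 = 40
  Bracket contamination: 3 × 3 × 5 = 45
  Diaphragm binding: 3 × 5 × 2 = 30
  Crimp loosening: 5 × 5 × 4 = 100
Sorted descending: 100, 80, 50, 45, 40, 30, 16, 12.
The sixth-highest RPN is 30 (Diaphragm binding).

30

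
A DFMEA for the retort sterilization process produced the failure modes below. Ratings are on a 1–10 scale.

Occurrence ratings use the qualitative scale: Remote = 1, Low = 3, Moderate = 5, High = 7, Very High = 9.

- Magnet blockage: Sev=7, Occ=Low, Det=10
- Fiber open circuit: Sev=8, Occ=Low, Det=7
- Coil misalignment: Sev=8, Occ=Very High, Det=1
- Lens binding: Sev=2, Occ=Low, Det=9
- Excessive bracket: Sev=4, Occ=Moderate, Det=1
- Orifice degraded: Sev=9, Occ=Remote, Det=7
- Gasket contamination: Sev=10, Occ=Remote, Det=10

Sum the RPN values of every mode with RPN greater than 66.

RPN = Severity × Occurrence × Detection:
  Magnet blockage: 7 × 3 × 10 = 210
  Fiber open circuit: 8 × 3 × 7 = 168
  Coil misalignment: 8 × 9 × 1 = 72
  Lens binding: 2 × 3 × 9 = 54
  Excessive bracket: 4 × 5 × 1 = 20
  Orifice degraded: 9 × 1 × 7 = 63
  Gasket contamination: 10 × 1 × 10 = 100
RPN > 66: Magnet blockage (210), Fiber open circuit (168), Coil misalignment (72), Gasket contamination (100).
Sum: 210 + 168 + 72 + 100 = 550.

550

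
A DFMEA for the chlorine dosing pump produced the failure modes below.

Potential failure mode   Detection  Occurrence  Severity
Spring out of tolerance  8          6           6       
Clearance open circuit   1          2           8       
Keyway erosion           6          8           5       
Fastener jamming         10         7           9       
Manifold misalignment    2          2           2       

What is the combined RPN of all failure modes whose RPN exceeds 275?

RPN = Severity × Occurrence × Detection:
  Spring out of tolerance: 6 × 6 × 8 = 288
  Clearance open circuit: 8 × 2 × 1 = 16
  Keyway erosion: 5 × 8 × 6 = 240
  Fastener jamming: 9 × 7 × 10 = 630
  Manifold misalignment: 2 × 2 × 2 = 8
RPN > 275: Spring out of tolerance (288), Fastener jamming (630).
Sum: 288 + 630 = 918.

918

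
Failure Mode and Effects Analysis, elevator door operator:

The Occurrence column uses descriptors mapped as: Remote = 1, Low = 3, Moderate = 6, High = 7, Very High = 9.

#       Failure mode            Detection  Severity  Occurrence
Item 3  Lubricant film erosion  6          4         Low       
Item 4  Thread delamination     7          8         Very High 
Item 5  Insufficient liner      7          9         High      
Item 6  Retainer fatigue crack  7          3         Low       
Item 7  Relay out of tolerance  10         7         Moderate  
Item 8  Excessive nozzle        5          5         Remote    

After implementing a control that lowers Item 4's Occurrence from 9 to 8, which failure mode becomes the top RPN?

RPN = Severity × Occurrence × Detection:
  Item 3: 4 × 3 × 6 = 72
  Item 4: 8 × 9 × 7 = 504
  Item 5: 9 × 7 × 7 = 441
  Item 6: 3 × 3 × 7 = 63
  Item 7: 7 × 6 × 10 = 420
  Item 8: 5 × 1 × 5 = 25
After action: Item 4 → 8 × 8 × 7 = 448.
Revised RPNs: Item 4=448, Item 5=441, Item 7=420, Item 3=72, Item 6=63, Item 8=25.
Highest is now Item 4 (448).

Item 4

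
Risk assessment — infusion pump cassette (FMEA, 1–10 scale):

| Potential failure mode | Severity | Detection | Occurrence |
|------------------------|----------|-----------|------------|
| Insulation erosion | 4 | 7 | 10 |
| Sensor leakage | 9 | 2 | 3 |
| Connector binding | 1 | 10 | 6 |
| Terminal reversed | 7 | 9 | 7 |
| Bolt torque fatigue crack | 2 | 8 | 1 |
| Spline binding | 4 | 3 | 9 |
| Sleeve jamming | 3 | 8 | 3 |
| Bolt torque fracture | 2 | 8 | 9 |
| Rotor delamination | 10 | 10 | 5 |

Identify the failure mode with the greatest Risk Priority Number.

RPN = Severity × Occurrence × Detection:
  Insulation erosion: 4 × 10 × 7 = 280
  Sensor leakage: 9 × 3 × 2 = 54
  Connector binding: 1 × 6 × 10 = 60
  Terminal reversed: 7 × 7 × 9 = 441
  Bolt torque fatigue crack: 2 × 1 × 8 = 16
  Spline binding: 4 × 9 × 3 = 108
  Sleeve jamming: 3 × 3 × 8 = 72
  Bolt torque fracture: 2 × 9 × 8 = 144
  Rotor delamination: 10 × 5 × 10 = 500
Highest RPN is 500 → Rotor delamination.

Rotor delamination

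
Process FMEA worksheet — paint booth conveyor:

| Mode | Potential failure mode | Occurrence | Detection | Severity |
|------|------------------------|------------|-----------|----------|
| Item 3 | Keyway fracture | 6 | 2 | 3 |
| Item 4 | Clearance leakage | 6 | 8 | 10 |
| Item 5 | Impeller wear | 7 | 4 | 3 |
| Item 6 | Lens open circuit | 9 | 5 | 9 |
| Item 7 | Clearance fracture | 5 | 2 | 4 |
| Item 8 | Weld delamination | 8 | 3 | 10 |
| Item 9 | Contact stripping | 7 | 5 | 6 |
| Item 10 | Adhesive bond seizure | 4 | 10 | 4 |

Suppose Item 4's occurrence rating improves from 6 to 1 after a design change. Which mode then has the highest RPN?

RPN = Severity × Occurrence × Detection:
  Item 3: 3 × 6 × 2 = 36
  Item 4: 10 × 6 × 8 = 480
  Item 5: 3 × 7 × 4 = 84
  Item 6: 9 × 9 × 5 = 405
  Item 7: 4 × 5 × 2 = 40
  Item 8: 10 × 8 × 3 = 240
  Item 9: 6 × 7 × 5 = 210
  Item 10: 4 × 4 × 10 = 160
After action: Item 4 → 10 × 1 × 8 = 80.
Revised RPNs: Item 6=405, Item 8=240, Item 9=210, Item 10=160, Item 5=84, Item 4=80, Item 7=40, Item 3=36.
Highest is now Item 6 (405).

Item 6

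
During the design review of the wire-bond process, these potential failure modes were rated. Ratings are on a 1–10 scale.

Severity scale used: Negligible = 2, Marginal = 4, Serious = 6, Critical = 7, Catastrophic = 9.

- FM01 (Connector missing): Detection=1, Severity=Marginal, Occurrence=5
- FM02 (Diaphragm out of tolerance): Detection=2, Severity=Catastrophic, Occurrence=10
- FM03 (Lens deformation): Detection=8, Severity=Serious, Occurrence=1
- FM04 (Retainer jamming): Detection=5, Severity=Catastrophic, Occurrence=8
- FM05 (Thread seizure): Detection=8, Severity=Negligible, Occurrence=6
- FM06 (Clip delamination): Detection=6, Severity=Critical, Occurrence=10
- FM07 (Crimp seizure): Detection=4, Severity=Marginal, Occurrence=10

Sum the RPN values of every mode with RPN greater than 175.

960

RPN = Severity × Occurrence × Detection:
  FM01: 4 × 5 × 1 = 20
  FM02: 9 × 10 × 2 = 180
  FM03: 6 × 1 × 8 = 48
  FM04: 9 × 8 × 5 = 360
  FM05: 2 × 6 × 8 = 96
  FM06: 7 × 10 × 6 = 420
  FM07: 4 × 10 × 4 = 160
RPN > 175: FM02 (180), FM04 (360), FM06 (420).
Sum: 180 + 360 + 420 = 960.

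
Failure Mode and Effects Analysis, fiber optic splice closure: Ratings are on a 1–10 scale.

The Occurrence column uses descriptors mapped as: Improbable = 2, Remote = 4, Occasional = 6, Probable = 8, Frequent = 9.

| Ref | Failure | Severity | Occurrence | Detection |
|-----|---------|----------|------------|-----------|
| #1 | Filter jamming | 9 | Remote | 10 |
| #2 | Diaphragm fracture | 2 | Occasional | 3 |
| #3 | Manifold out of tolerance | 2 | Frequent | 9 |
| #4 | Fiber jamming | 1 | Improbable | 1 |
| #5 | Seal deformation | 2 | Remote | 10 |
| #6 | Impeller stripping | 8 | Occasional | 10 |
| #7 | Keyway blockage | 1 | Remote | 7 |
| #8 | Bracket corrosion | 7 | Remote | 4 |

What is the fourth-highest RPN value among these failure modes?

112

RPN = Severity × Occurrence × Detection:
  #1: 9 × 4 × 10 = 360
  #2: 2 × 6 × 3 = 36
  #3: 2 × 9 × 9 = 162
  #4: 1 × 2 × 1 = 2
  #5: 2 × 4 × 10 = 80
  #6: 8 × 6 × 10 = 480
  #7: 1 × 4 × 7 = 28
  #8: 7 × 4 × 4 = 112
Sorted descending: 480, 360, 162, 112, 80, 36, 28, 2.
The fourth-highest RPN is 112 (#8).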